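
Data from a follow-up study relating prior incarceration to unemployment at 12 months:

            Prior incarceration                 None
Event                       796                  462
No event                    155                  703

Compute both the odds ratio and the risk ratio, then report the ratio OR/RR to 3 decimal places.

3.702

Reading the table with exposure as columns: a = 796 (Prior incarceration, case), b = 155 (Prior incarceration, non-case), c = 462 (None, case), d = 703.
OR = (796·703)/(155·462) = 559588/71610 = 7.81438
Risk in exposed = 796/951 = 0.83701; risk in unexposed = 462/1165 = 0.39657; RR = 2.11065
OR/RR = 7.81438 / 2.11065 = 3.70236
The outcome is not rare, so the OR lies further from 1 than the RR.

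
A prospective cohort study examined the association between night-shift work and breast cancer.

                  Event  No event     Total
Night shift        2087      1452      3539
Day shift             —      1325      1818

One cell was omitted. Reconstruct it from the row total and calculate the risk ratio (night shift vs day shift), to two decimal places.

2.17

The missing cell is in the unexposed row: 1818 − 1325 = 493.
So a = 2087, b = 1452, c = 493, d = 1325.
RR = [a/(a+b)] / [c/(c+d)] = (2087/3539) / (493/1818) = 0.58971/0.27118 = 2.17465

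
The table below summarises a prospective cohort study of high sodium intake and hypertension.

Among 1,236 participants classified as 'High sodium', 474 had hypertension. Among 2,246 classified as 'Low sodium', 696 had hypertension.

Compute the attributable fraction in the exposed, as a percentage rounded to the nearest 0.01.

19.19

From the description: a = 474, b = 762, c = 696, d = 1550.
Risk in exposed = 474/1236 = 0.38350; risk in unexposed = 696/2246 = 0.30988.
RR = 0.38350/0.30988 = 1.23754
AR% = (RR − 1)/RR × 100 = (1.23754 − 1)/1.23754 × 100 = 19.1947%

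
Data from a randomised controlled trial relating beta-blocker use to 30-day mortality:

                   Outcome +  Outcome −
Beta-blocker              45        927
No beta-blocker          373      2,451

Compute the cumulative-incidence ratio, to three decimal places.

0.351

Cells: a = 45, b = 927, c = 373, d = 2451.
Risk in exposed = 45/972 = 0.04630; risk in unexposed = 373/2824 = 0.13208.
RR = 0.04630 / 0.13208 = 0.35051
The risk is 65% lower among the exposed than among the unexposed.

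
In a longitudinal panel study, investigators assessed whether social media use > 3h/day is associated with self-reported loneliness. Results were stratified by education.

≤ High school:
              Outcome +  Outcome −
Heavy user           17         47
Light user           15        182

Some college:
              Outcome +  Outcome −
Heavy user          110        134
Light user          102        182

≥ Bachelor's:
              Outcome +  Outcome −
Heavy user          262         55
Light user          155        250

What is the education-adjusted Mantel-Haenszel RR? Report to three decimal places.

1.842

RR_MH = Σ(aᵢ·n₀ᵢ/nᵢ) / Σ(cᵢ·n₁ᵢ/nᵢ), with n₁ᵢ = aᵢ+bᵢ (exposed), n₀ᵢ = cᵢ+dᵢ (unexposed), nᵢ = n₁ᵢ+n₀ᵢ.
Stratum 1 (≤ High school): n₁ = 64, n₀ = 197, n = 261; a·n₀/n = 17·197/261 = 12.8314; c·n₁/n = 15·64/261 = 3.6782
Stratum 2 (Some college): n₁ = 244, n₀ = 284, n = 528; a·n₀/n = 110·284/528 = 59.1667; c·n₁/n = 102·244/528 = 47.1364
Stratum 3 (≥ Bachelor's): n₁ = 317, n₀ = 405, n = 722; a·n₀/n = 262·405/722 = 146.9668; c·n₁/n = 155·317/722 = 68.0540
RR_MH = (12.8314 + 59.1667 + 146.9668) / (3.6782 + 47.1364 + 68.0540) = 218.9648 / 118.8685 = 1.84208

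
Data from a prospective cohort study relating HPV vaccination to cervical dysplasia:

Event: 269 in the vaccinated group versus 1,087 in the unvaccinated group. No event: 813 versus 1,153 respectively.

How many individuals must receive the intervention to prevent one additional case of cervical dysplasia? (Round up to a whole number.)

5

Risk in treated group = 269/1082 = 0.24861; risk in control = 1087/2240 = 0.48527.
Absolute risk reduction = 0.48527 − 0.24861 = 0.23665
NNT = 1 / ARR = 1 / 0.23665 = 4.226 → round up → 5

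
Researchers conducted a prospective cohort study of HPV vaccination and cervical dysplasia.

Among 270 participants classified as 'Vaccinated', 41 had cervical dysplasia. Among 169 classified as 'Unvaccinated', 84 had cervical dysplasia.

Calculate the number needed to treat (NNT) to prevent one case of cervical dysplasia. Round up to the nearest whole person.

3

Risk in treated group = 41/270 = 0.15185; risk in control = 84/169 = 0.49704.
Absolute risk reduction = 0.49704 − 0.15185 = 0.34519
NNT = 1 / ARR = 1 / 0.34519 = 2.897 → round up → 3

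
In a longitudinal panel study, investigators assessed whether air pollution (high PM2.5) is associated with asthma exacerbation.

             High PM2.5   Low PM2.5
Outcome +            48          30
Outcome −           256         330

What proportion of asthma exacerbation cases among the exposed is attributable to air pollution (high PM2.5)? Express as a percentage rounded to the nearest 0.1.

Reading the table with exposure as columns: a = 48 (High PM2.5, case), b = 256 (High PM2.5, non-case), c = 30 (Low PM2.5, case), d = 330.
Risk in exposed = 48/304 = 0.15789; risk in unexposed = 30/360 = 0.08333.
RR = 0.15789/0.08333 = 1.89474
AR% = (RR − 1)/RR × 100 = (1.89474 − 1)/1.89474 × 100 = 47.2222%

47.2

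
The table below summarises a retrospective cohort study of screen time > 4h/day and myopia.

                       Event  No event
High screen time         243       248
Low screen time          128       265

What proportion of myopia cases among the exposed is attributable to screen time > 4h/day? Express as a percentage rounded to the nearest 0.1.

Cells: a = 243, b = 248, c = 128, d = 265.
Risk in exposed = 243/491 = 0.49491; risk in unexposed = 128/393 = 0.32570.
RR = 0.49491/0.32570 = 1.51952
AR% = (RR − 1)/RR × 100 = (1.51952 − 1)/1.51952 × 100 = 34.1899%

34.2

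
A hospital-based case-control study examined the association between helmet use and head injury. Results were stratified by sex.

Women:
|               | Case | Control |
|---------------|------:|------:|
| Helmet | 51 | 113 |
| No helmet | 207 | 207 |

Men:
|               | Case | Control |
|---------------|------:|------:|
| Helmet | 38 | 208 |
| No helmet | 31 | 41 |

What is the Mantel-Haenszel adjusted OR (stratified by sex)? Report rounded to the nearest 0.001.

0.381

OR_MH = Σ(aᵢdᵢ/nᵢ) / Σ(bᵢcᵢ/nᵢ), where nᵢ is the stratum total.
Stratum 1 (Women): n = 578; a·d/n = 51·207/578 = 18.2647; b·c/n = 113·207/578 = 40.4689
Stratum 2 (Men): n = 318; a·d/n = 38·41/318 = 4.8994; b·c/n = 208·31/318 = 20.2767
OR_MH = (18.2647 + 4.8994) / (40.4689 + 20.2767) = 23.1641 / 60.7456 = 0.38133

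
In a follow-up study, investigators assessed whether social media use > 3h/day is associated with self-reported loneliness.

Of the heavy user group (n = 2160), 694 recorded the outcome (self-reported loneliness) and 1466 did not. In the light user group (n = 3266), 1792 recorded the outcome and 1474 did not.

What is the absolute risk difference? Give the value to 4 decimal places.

-0.2274

From the description: a = 694, b = 1466, c = 1792, d = 1474.
Risk in exposed = 694/2160 = 0.321296; risk in unexposed = 1792/3266 = 0.548683.
Risk difference = 0.321296 − 0.548683 = -0.227387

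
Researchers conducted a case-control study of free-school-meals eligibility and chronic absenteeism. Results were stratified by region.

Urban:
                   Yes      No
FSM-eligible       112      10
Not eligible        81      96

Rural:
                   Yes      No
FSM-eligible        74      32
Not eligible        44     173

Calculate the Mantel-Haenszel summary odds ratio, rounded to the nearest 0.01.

10.70

OR_MH = Σ(aᵢdᵢ/nᵢ) / Σ(bᵢcᵢ/nᵢ), where nᵢ is the stratum total.
Stratum 1 (Urban): n = 299; a·d/n = 112·96/299 = 35.9599; b·c/n = 10·81/299 = 2.7090
Stratum 2 (Rural): n = 323; a·d/n = 74·173/323 = 39.6347; b·c/n = 32·44/323 = 4.3591
OR_MH = (35.9599 + 39.6347) / (2.7090 + 4.3591) = 75.5945 / 7.0682 = 10.69508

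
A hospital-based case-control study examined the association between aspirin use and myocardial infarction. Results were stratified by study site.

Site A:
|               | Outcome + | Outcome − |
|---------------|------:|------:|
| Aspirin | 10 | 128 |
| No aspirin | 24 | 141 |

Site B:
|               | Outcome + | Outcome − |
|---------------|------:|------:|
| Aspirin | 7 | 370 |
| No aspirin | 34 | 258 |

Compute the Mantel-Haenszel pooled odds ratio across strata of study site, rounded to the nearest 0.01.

0.25

OR_MH = Σ(aᵢdᵢ/nᵢ) / Σ(bᵢcᵢ/nᵢ), where nᵢ is the stratum total.
Stratum 1 (Site A): n = 303; a·d/n = 10·141/303 = 4.6535; b·c/n = 128·24/303 = 10.1386
Stratum 2 (Site B): n = 669; a·d/n = 7·258/669 = 2.6996; b·c/n = 370·34/669 = 18.8042
OR_MH = (4.6535 + 2.6996) / (10.1386 + 18.8042) = 7.3530 / 28.9428 = 0.25405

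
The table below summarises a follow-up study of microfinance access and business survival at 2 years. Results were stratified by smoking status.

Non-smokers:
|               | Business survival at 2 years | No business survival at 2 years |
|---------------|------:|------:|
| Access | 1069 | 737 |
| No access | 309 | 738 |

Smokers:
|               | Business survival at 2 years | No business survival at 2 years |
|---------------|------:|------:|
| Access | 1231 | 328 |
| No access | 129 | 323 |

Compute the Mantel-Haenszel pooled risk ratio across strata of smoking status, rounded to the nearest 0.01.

2.26

RR_MH = Σ(aᵢ·n₀ᵢ/nᵢ) / Σ(cᵢ·n₁ᵢ/nᵢ), with n₁ᵢ = aᵢ+bᵢ (exposed), n₀ᵢ = cᵢ+dᵢ (unexposed), nᵢ = n₁ᵢ+n₀ᵢ.
Stratum 1 (Non-smokers): n₁ = 1806, n₀ = 1047, n = 2853; a·n₀/n = 1069·1047/2853 = 392.3039; c·n₁/n = 309·1806/2853 = 195.6025
Stratum 2 (Smokers): n₁ = 1559, n₀ = 452, n = 2011; a·n₀/n = 1231·452/2011 = 276.6842; c·n₁/n = 129·1559/2011 = 100.0055
RR_MH = (392.3039 + 276.6842) / (195.6025 + 100.0055) = 668.9881 / 295.6080 = 2.26309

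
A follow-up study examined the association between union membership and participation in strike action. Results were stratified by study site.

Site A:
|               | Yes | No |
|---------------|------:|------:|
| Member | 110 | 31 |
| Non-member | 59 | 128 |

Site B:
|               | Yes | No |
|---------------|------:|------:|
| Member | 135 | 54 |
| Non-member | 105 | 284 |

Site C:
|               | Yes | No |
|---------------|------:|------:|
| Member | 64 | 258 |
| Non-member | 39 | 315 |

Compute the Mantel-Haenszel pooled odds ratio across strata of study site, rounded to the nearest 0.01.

OR_MH = Σ(aᵢdᵢ/nᵢ) / Σ(bᵢcᵢ/nᵢ), where nᵢ is the stratum total.
Stratum 1 (Site A): n = 328; a·d/n = 110·128/328 = 42.9268; b·c/n = 31·59/328 = 5.5762
Stratum 2 (Site B): n = 578; a·d/n = 135·284/578 = 66.3322; b·c/n = 54·105/578 = 9.8097
Stratum 3 (Site C): n = 676; a·d/n = 64·315/676 = 29.8225; b·c/n = 258·39/676 = 14.8846
OR_MH = (42.9268 + 66.3322 + 29.8225) / (5.5762 + 9.8097 + 14.8846) = 139.0815 / 30.2705 = 4.59462

4.59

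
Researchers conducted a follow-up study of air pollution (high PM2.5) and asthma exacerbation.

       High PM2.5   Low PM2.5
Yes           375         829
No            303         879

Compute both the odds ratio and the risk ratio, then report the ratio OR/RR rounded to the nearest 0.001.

1.152

Reading the table with exposure as columns: a = 375 (High PM2.5, case), b = 303 (High PM2.5, non-case), c = 829 (Low PM2.5, case), d = 879.
OR = (375·879)/(303·829) = 329625/251187 = 1.31227
Risk in exposed = 375/678 = 0.55310; risk in unexposed = 829/1708 = 0.48536; RR = 1.13955
OR/RR = 1.31227 / 1.13955 = 1.15156
The outcome is not rare, so the OR lies further from 1 than the RR.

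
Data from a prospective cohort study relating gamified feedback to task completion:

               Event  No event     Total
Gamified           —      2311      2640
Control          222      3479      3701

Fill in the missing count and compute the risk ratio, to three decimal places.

The missing cell is in the exposed row: 2640 − 2311 = 329.
So a = 329, b = 2311, c = 222, d = 3479.
RR = [a/(a+b)] / [c/(c+d)] = (329/2640) / (222/3701) = 0.12462/0.05998 = 2.07758

2.078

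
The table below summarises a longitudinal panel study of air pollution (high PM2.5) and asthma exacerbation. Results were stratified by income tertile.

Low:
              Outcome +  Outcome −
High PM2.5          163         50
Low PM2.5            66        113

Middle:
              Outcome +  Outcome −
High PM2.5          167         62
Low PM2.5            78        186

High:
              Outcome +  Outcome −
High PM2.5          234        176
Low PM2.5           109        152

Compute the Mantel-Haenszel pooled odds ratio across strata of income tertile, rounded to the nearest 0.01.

3.48

OR_MH = Σ(aᵢdᵢ/nᵢ) / Σ(bᵢcᵢ/nᵢ), where nᵢ is the stratum total.
Stratum 1 (Low): n = 392; a·d/n = 163·113/392 = 46.9872; b·c/n = 50·66/392 = 8.4184
Stratum 2 (Middle): n = 493; a·d/n = 167·186/493 = 63.0061; b·c/n = 62·78/493 = 9.8093
Stratum 3 (High): n = 671; a·d/n = 234·152/671 = 53.0075; b·c/n = 176·109/671 = 28.5902
OR_MH = (46.9872 + 63.0061 + 53.0075) / (8.4184 + 9.8093 + 28.5902) = 163.0008 / 46.8179 = 3.48159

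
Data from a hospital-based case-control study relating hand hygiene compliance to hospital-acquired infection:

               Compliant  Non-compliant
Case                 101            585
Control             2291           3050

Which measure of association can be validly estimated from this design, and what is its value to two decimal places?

0.23

Reading the table with exposure as columns: a = 101 (Compliant, case), b = 2291 (Compliant, non-case), c = 585 (Non-compliant, case), d = 3050.
This is a hospital-based case-control study: participants were sampled on outcome status, so risks in the source population cannot be estimated directly — relative risk is not valid here. The odds ratio is the appropriate measure.
OR = (a·d)/(b·c) = (101 × 3050) / (2291 × 585) = 308050 / 1340235 = 0.22985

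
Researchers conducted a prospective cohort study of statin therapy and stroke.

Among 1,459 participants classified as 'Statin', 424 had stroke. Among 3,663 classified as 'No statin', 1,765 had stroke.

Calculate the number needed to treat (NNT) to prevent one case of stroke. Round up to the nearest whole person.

Risk in treated group = 424/1459 = 0.29061; risk in control = 1765/3663 = 0.48185.
Absolute risk reduction = 0.48185 − 0.29061 = 0.19124
NNT = 1 / ARR = 1 / 0.19124 = 5.229 → round up → 6

6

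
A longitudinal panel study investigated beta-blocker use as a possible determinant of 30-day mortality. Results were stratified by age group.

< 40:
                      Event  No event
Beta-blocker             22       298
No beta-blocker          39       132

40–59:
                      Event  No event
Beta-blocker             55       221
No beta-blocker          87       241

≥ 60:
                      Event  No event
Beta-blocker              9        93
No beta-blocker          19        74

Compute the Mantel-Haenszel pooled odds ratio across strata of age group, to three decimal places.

0.484

OR_MH = Σ(aᵢdᵢ/nᵢ) / Σ(bᵢcᵢ/nᵢ), where nᵢ is the stratum total.
Stratum 1 (< 40): n = 491; a·d/n = 22·132/491 = 5.9145; b·c/n = 298·39/491 = 23.6701
Stratum 2 (40–59): n = 604; a·d/n = 55·241/604 = 21.9454; b·c/n = 221·87/604 = 31.8328
Stratum 3 (≥ 60): n = 195; a·d/n = 9·74/195 = 3.4154; b·c/n = 93·19/195 = 9.0615
OR_MH = (5.9145 + 21.9454 + 3.4154) / (23.6701 + 31.8328 + 9.0615) = 31.2752 / 64.5644 = 0.48440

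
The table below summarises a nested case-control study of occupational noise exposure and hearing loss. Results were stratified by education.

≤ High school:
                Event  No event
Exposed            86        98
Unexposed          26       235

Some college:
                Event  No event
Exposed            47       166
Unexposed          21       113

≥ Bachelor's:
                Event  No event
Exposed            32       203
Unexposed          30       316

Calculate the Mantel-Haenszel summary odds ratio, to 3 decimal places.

OR_MH = Σ(aᵢdᵢ/nᵢ) / Σ(bᵢcᵢ/nᵢ), where nᵢ is the stratum total.
Stratum 1 (≤ High school): n = 445; a·d/n = 86·235/445 = 45.4157; b·c/n = 98·26/445 = 5.7258
Stratum 2 (Some college): n = 347; a·d/n = 47·113/347 = 15.3055; b·c/n = 166·21/347 = 10.0461
Stratum 3 (≥ Bachelor's): n = 581; a·d/n = 32·316/581 = 17.4045; b·c/n = 203·30/581 = 10.4819
OR_MH = (45.4157 + 15.3055 + 17.4045) / (5.7258 + 10.0461 + 10.4819) = 78.1257 / 26.2539 = 2.97578

2.976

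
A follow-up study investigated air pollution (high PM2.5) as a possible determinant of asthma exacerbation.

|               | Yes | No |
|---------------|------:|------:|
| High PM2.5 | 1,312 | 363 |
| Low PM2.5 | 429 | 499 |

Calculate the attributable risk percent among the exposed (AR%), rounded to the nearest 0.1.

41.0

Cells: a = 1312, b = 363, c = 429, d = 499.
Risk in exposed = 1312/1675 = 0.78328; risk in unexposed = 429/928 = 0.46228.
RR = 0.78328/0.46228 = 1.69438
AR% = (RR − 1)/RR × 100 = (1.69438 − 1)/1.69438 × 100 = 40.9812%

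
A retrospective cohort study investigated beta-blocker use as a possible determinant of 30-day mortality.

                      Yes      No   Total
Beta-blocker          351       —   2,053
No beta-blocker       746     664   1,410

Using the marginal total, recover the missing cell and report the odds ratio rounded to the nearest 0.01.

The missing cell is in the exposed row: 2053 − 351 = 1702.
So a = 351, b = 1702, c = 746, d = 664.
OR = (a·d)/(b·c) = (351 × 664) / (1702 × 746) = 233064 / 1269692 = 0.18356

0.18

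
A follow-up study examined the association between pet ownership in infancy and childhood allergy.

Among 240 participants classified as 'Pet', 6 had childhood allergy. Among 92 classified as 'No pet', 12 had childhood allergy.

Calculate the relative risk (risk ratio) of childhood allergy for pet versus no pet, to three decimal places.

0.192

From the description: a = 6, b = 234, c = 12, d = 80.
Risk in exposed = 6/240 = 0.02500; risk in unexposed = 12/92 = 0.13043.
RR = 0.02500 / 0.13043 = 0.19167
The risk is 81% lower among the exposed than among the unexposed.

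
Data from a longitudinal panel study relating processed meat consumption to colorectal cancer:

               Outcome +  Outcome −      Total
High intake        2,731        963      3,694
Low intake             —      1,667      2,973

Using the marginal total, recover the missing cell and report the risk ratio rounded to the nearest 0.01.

1.68

The missing cell is in the unexposed row: 2973 − 1667 = 1306.
So a = 2731, b = 963, c = 1306, d = 1667.
RR = [a/(a+b)] / [c/(c+d)] = (2731/3694) / (1306/2973) = 0.73931/0.43929 = 1.68297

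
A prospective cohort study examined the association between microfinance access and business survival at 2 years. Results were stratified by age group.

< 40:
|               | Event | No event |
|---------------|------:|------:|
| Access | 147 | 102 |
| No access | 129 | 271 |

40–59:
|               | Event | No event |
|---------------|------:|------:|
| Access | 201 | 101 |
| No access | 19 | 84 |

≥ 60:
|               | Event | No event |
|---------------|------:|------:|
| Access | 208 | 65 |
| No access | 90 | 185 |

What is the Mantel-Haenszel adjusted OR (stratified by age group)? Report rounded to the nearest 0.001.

OR_MH = Σ(aᵢdᵢ/nᵢ) / Σ(bᵢcᵢ/nᵢ), where nᵢ is the stratum total.
Stratum 1 (< 40): n = 649; a·d/n = 147·271/649 = 61.3821; b·c/n = 102·129/649 = 20.2743
Stratum 2 (40–59): n = 405; a·d/n = 201·84/405 = 41.6889; b·c/n = 101·19/405 = 4.7383
Stratum 3 (≥ 60): n = 548; a·d/n = 208·185/548 = 70.2190; b·c/n = 65·90/548 = 10.6752
OR_MH = (61.3821 + 41.6889 + 70.2190) / (20.2743 + 4.7383 + 10.6752) = 173.2900 / 35.6877 = 4.85573

4.856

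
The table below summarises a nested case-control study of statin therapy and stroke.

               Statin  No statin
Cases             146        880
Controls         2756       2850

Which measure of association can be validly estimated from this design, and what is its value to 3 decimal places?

Reading the table with exposure as columns: a = 146 (Statin, case), b = 2756 (Statin, non-case), c = 880 (No statin, case), d = 2850.
This is a nested case-control study: participants were sampled on outcome status, so risks in the source population cannot be estimated directly — relative risk is not valid here. The odds ratio is the appropriate measure.
OR = (a·d)/(b·c) = (146 × 2850) / (2756 × 880) = 416100 / 2425280 = 0.17157

0.172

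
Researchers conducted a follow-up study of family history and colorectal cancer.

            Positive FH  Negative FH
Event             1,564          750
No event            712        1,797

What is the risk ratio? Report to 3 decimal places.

2.334

Reading the table with exposure as columns: a = 1564 (Positive FH, case), b = 712 (Positive FH, non-case), c = 750 (Negative FH, case), d = 1797.
Risk in exposed = 1564/2276 = 0.68717; risk in unexposed = 750/2547 = 0.29446.
RR = 0.68717 / 0.29446 = 2.33363
The risk among the exposed is 2.33 times that among the unexposed.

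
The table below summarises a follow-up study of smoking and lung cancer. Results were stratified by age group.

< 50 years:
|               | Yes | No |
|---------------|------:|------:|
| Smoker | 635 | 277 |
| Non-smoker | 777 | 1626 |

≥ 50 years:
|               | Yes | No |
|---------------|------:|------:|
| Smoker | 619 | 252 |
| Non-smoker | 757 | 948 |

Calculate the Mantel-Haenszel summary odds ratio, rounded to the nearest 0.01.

OR_MH = Σ(aᵢdᵢ/nᵢ) / Σ(bᵢcᵢ/nᵢ), where nᵢ is the stratum total.
Stratum 1 (< 50 years): n = 3315; a·d/n = 635·1626/3315 = 311.4661; b·c/n = 277·777/3315 = 64.9258
Stratum 2 (≥ 50 years): n = 2576; a·d/n = 619·948/2576 = 227.7997; b·c/n = 252·757/2576 = 74.0543
OR_MH = (311.4661 + 227.7997) / (64.9258 + 74.0543) = 539.2658 / 138.9801 = 3.88016

3.88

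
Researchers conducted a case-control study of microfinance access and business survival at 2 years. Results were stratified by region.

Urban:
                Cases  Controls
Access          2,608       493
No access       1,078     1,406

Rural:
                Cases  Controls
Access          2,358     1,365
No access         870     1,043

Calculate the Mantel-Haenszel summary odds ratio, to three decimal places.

OR_MH = Σ(aᵢdᵢ/nᵢ) / Σ(bᵢcᵢ/nᵢ), where nᵢ is the stratum total.
Stratum 1 (Urban): n = 5585; a·d/n = 2608·1406/5585 = 656.5529; b·c/n = 493·1078/5585 = 95.1574
Stratum 2 (Rural): n = 5636; a·d/n = 2358·1043/5636 = 436.3722; b·c/n = 1365·870/5636 = 210.7079
OR_MH = (656.5529 + 436.3722) / (95.1574 + 210.7079) = 1092.9252 / 305.8653 = 3.57322

3.573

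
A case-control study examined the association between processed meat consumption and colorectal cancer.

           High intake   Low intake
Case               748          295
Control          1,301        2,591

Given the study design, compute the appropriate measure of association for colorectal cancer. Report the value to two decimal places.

5.05

Reading the table with exposure as columns: a = 748 (High intake, case), b = 1301 (High intake, non-case), c = 295 (Low intake, case), d = 2591.
This is a case-control study: participants were sampled on outcome status, so risks in the source population cannot be estimated directly — relative risk is not valid here. The odds ratio is the appropriate measure.
OR = (a·d)/(b·c) = (748 × 2591) / (1301 × 295) = 1938068 / 383795 = 5.04975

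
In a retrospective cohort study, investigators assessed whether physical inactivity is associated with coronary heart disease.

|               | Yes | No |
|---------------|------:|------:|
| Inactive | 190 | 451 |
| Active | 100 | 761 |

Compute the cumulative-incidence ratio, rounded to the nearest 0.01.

2.55

Cells: a = 190, b = 451, c = 100, d = 761.
Risk in exposed = 190/641 = 0.29641; risk in unexposed = 100/861 = 0.11614.
RR = 0.29641 / 0.11614 = 2.55211
The risk among the exposed is 2.55 times that among the unexposed.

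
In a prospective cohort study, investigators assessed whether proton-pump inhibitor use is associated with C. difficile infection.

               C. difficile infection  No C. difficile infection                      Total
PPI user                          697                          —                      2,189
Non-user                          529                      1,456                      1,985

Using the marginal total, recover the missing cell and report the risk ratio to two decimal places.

1.19

The missing cell is in the exposed row: 2189 − 697 = 1492.
So a = 697, b = 1492, c = 529, d = 1456.
RR = [a/(a+b)] / [c/(c+d)] = (697/2189) / (529/1985) = 0.31841/0.26650 = 1.19479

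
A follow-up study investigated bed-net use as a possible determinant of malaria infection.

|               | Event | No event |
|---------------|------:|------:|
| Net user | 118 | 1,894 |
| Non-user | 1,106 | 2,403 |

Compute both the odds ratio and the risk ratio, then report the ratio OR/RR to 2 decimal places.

0.73

Cells: a = 118, b = 1894, c = 1106, d = 2403.
OR = (118·2403)/(1894·1106) = 283554/2094764 = 0.13536
Risk in exposed = 118/2012 = 0.05865; risk in unexposed = 1106/3509 = 0.31519; RR = 0.18607
OR/RR = 0.13536 / 0.18607 = 0.72748
The outcome is not rare, so the OR lies further from 1 than the RR.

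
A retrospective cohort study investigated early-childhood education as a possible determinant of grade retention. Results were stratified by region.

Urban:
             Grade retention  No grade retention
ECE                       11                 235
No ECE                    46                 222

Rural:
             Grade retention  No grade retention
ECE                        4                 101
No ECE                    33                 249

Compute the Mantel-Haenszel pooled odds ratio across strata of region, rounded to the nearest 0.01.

0.25

OR_MH = Σ(aᵢdᵢ/nᵢ) / Σ(bᵢcᵢ/nᵢ), where nᵢ is the stratum total.
Stratum 1 (Urban): n = 514; a·d/n = 11·222/514 = 4.7510; b·c/n = 235·46/514 = 21.0311
Stratum 2 (Rural): n = 387; a·d/n = 4·249/387 = 2.5736; b·c/n = 101·33/387 = 8.6124
OR_MH = (4.7510 + 2.5736) / (21.0311 + 8.6124) = 7.3246 / 29.6435 = 0.24709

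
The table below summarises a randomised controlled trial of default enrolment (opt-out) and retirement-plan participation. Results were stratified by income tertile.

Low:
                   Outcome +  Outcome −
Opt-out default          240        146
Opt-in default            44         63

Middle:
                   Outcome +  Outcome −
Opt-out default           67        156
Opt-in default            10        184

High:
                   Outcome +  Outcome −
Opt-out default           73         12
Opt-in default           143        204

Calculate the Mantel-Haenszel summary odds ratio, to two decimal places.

4.57

OR_MH = Σ(aᵢdᵢ/nᵢ) / Σ(bᵢcᵢ/nᵢ), where nᵢ is the stratum total.
Stratum 1 (Low): n = 493; a·d/n = 240·63/493 = 30.6694; b·c/n = 146·44/493 = 13.0304
Stratum 2 (Middle): n = 417; a·d/n = 67·184/417 = 29.5635; b·c/n = 156·10/417 = 3.7410
Stratum 3 (High): n = 432; a·d/n = 73·204/432 = 34.4722; b·c/n = 12·143/432 = 3.9722
OR_MH = (30.6694 + 29.5635 + 34.4722) / (13.0304 + 3.7410 + 3.9722) = 94.7051 / 20.7437 = 4.56550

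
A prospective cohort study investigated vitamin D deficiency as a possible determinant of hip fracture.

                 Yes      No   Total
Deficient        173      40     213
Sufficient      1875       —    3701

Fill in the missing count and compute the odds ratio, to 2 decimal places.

4.21

The missing cell is in the unexposed row: 3701 − 1875 = 1826.
So a = 173, b = 40, c = 1875, d = 1826.
OR = (a·d)/(b·c) = (173 × 1826) / (40 × 1875) = 315898 / 75000 = 4.21197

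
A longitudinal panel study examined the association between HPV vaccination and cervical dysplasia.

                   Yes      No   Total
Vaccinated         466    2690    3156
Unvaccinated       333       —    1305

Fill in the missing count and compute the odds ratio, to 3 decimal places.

The missing cell is in the unexposed row: 1305 − 333 = 972.
So a = 466, b = 2690, c = 333, d = 972.
OR = (a·d)/(b·c) = (466 × 972) / (2690 × 333) = 452952 / 895770 = 0.50566

0.506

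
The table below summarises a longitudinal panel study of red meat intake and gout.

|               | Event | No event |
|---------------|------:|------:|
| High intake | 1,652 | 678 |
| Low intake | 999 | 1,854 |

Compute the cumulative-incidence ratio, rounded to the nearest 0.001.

2.025

Cells: a = 1652, b = 678, c = 999, d = 1854.
Risk in exposed = 1652/2330 = 0.70901; risk in unexposed = 999/2853 = 0.35016.
RR = 0.70901 / 0.35016 = 2.02484
The risk among the exposed is 2.02 times that among the unexposed.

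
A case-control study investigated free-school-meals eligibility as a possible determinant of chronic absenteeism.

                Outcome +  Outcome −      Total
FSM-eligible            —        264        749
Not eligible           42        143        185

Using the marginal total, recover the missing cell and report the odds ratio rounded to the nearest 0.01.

6.25

The missing cell is in the exposed row: 749 − 264 = 485.
So a = 485, b = 264, c = 42, d = 143.
OR = (a·d)/(b·c) = (485 × 143) / (264 × 42) = 69355 / 11088 = 6.25496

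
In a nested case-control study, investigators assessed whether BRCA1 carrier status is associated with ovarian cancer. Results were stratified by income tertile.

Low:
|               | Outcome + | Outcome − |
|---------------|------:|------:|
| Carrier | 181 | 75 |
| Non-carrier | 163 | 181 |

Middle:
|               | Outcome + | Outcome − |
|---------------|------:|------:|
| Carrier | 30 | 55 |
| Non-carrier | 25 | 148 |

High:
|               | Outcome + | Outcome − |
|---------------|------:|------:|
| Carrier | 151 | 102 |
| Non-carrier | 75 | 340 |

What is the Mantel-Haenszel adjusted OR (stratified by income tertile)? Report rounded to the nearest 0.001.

OR_MH = Σ(aᵢdᵢ/nᵢ) / Σ(bᵢcᵢ/nᵢ), where nᵢ is the stratum total.
Stratum 1 (Low): n = 600; a·d/n = 181·181/600 = 54.6017; b·c/n = 75·163/600 = 20.3750
Stratum 2 (Middle): n = 258; a·d/n = 30·148/258 = 17.2093; b·c/n = 55·25/258 = 5.3295
Stratum 3 (High): n = 668; a·d/n = 151·340/668 = 76.8563; b·c/n = 102·75/668 = 11.4521
OR_MH = (54.6017 + 17.2093 + 76.8563) / (20.3750 + 5.3295 + 11.4521) = 148.6673 / 37.1566 = 4.00110

4.001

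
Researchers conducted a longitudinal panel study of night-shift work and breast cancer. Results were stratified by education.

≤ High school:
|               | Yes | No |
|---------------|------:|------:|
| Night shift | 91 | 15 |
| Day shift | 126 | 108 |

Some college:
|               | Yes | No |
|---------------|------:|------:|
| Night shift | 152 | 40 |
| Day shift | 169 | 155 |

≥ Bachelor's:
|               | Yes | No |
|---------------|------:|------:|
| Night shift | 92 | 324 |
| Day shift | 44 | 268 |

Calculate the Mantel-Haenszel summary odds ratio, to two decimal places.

OR_MH = Σ(aᵢdᵢ/nᵢ) / Σ(bᵢcᵢ/nᵢ), where nᵢ is the stratum total.
Stratum 1 (≤ High school): n = 340; a·d/n = 91·108/340 = 28.9059; b·c/n = 15·126/340 = 5.5588
Stratum 2 (Some college): n = 516; a·d/n = 152·155/516 = 45.6589; b·c/n = 40·169/516 = 13.1008
Stratum 3 (≥ Bachelor's): n = 728; a·d/n = 92·268/728 = 33.8681; b·c/n = 324·44/728 = 19.5824
OR_MH = (28.9059 + 45.6589 + 33.8681) / (5.5588 + 13.1008 + 19.5824) = 108.4329 / 38.2420 = 2.83544

2.84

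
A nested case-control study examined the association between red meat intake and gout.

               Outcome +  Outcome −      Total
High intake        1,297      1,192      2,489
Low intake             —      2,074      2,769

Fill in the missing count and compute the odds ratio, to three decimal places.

The missing cell is in the unexposed row: 2769 − 2074 = 695.
So a = 1297, b = 1192, c = 695, d = 2074.
OR = (a·d)/(b·c) = (1297 × 2074) / (1192 × 695) = 2689978 / 828440 = 3.24704

3.247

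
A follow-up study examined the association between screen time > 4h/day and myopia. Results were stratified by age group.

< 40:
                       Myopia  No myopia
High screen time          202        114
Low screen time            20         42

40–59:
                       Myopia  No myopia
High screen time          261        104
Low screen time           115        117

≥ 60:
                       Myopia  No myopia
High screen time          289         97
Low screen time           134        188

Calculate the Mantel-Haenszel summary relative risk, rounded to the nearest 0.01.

1.66

RR_MH = Σ(aᵢ·n₀ᵢ/nᵢ) / Σ(cᵢ·n₁ᵢ/nᵢ), with n₁ᵢ = aᵢ+bᵢ (exposed), n₀ᵢ = cᵢ+dᵢ (unexposed), nᵢ = n₁ᵢ+n₀ᵢ.
Stratum 1 (< 40): n₁ = 316, n₀ = 62, n = 378; a·n₀/n = 202·62/378 = 33.1323; c·n₁/n = 20·316/378 = 16.7196
Stratum 2 (40–59): n₁ = 365, n₀ = 232, n = 597; a·n₀/n = 261·232/597 = 101.4271; c·n₁/n = 115·365/597 = 70.3099
Stratum 3 (≥ 60): n₁ = 386, n₀ = 322, n = 708; a·n₀/n = 289·322/708 = 131.4379; c·n₁/n = 134·386/708 = 73.0565
RR_MH = (33.1323 + 101.4271 + 131.4379) / (16.7196 + 70.3099 + 73.0565) = 265.9973 / 160.0860 = 1.66159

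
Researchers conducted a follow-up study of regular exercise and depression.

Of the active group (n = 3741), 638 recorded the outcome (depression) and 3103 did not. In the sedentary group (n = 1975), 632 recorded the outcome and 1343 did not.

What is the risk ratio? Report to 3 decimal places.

From the description: a = 638, b = 3103, c = 632, d = 1343.
Risk in exposed = 638/3741 = 0.17054; risk in unexposed = 632/1975 = 0.32000.
RR = 0.17054 / 0.32000 = 0.53295
The risk is 47% lower among the exposed than among the unexposed.

0.533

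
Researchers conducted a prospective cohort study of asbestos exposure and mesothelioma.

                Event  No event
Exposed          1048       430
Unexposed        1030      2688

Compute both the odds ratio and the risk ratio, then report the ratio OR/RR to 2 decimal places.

Cells: a = 1048, b = 430, c = 1030, d = 2688.
OR = (1048·2688)/(430·1030) = 2817024/442900 = 6.36041
Risk in exposed = 1048/1478 = 0.70907; risk in unexposed = 1030/3718 = 0.27703; RR = 2.55952
OR/RR = 6.36041 / 2.55952 = 2.48500
The outcome is not rare, so the OR lies further from 1 than the RR.

2.48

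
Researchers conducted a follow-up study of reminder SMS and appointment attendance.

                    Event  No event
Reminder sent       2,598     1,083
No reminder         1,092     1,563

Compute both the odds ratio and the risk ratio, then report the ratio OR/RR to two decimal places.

2.00

Cells: a = 2598, b = 1083, c = 1092, d = 1563.
OR = (2598·1563)/(1083·1092) = 4060674/1182636 = 3.43358
Risk in exposed = 2598/3681 = 0.70579; risk in unexposed = 1092/2655 = 0.41130; RR = 1.71599
OR/RR = 3.43358 / 1.71599 = 2.00093
The outcome is not rare, so the OR lies further from 1 than the RR.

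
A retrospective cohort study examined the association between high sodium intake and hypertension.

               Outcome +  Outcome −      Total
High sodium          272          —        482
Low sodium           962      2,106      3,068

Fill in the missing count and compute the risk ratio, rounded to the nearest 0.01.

1.80

The missing cell is in the exposed row: 482 − 272 = 210.
So a = 272, b = 210, c = 962, d = 2106.
RR = [a/(a+b)] / [c/(c+d)] = (272/482) / (962/3068) = 0.56432/0.31356 = 1.79971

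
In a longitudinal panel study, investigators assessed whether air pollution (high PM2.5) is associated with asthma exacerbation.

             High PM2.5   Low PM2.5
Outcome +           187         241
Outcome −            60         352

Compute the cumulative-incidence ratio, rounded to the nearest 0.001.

Reading the table with exposure as columns: a = 187 (High PM2.5, case), b = 60 (High PM2.5, non-case), c = 241 (Low PM2.5, case), d = 352.
Risk in exposed = 187/247 = 0.75709; risk in unexposed = 241/593 = 0.40641.
RR = 0.75709 / 0.40641 = 1.86287
The risk among the exposed is 1.86 times that among the unexposed.

1.863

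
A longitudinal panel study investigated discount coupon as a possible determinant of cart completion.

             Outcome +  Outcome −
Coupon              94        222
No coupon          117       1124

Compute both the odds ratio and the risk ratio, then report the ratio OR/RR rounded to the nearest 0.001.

1.289

Cells: a = 94, b = 222, c = 117, d = 1124.
OR = (94·1124)/(222·117) = 105656/25974 = 4.06776
Risk in exposed = 94/316 = 0.29747; risk in unexposed = 117/1241 = 0.09428; RR = 3.15520
OR/RR = 4.06776 / 3.15520 = 1.28922
The outcome is not rare, so the OR lies further from 1 than the RR.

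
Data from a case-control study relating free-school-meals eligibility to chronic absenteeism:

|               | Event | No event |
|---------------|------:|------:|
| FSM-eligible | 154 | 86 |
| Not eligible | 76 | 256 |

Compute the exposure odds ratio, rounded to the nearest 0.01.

6.03

Cells: a = 154, b = 86, c = 76, d = 256.
OR = (a·d)/(b·c) = (154 × 256) / (86 × 76) = 39424 / 6536 = 6.03182
The odds of chronic absenteeism are about 6.03 times as high in the fsm-eligible group.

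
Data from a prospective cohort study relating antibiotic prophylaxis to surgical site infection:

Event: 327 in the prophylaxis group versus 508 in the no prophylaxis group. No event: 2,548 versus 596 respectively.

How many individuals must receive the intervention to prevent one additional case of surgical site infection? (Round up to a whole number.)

3

Risk in treated group = 327/2875 = 0.11374; risk in control = 508/1104 = 0.46014.
Absolute risk reduction = 0.46014 − 0.11374 = 0.34641
NNT = 1 / ARR = 1 / 0.34641 = 2.887 → round up → 3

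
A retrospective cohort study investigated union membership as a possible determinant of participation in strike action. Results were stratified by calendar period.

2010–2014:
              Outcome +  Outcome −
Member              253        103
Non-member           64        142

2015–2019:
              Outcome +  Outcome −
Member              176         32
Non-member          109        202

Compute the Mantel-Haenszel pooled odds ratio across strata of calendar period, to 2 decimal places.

7.18

OR_MH = Σ(aᵢdᵢ/nᵢ) / Σ(bᵢcᵢ/nᵢ), where nᵢ is the stratum total.
Stratum 1 (2010–2014): n = 562; a·d/n = 253·142/562 = 63.9253; b·c/n = 103·64/562 = 11.7295
Stratum 2 (2015–2019): n = 519; a·d/n = 176·202/519 = 68.5010; b·c/n = 32·109/519 = 6.7206
OR_MH = (63.9253 + 68.5010) / (11.7295 + 6.7206) = 132.4262 / 18.4502 = 7.17751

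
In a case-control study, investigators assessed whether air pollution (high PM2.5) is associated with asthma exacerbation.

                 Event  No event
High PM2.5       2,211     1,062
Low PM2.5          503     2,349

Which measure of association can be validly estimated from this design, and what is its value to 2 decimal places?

Cells: a = 2211, b = 1062, c = 503, d = 2349.
This is a case-control study: participants were sampled on outcome status, so risks in the source population cannot be estimated directly — relative risk is not valid here. The odds ratio is the appropriate measure.
OR = (a·d)/(b·c) = (2211 × 2349) / (1062 × 503) = 5193639 / 534186 = 9.72253

9.72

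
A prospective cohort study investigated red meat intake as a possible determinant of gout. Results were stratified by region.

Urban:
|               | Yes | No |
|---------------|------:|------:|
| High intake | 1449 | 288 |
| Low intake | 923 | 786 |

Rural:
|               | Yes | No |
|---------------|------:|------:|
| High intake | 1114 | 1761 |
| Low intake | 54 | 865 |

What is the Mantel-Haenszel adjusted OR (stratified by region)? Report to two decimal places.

OR_MH = Σ(aᵢdᵢ/nᵢ) / Σ(bᵢcᵢ/nᵢ), where nᵢ is the stratum total.
Stratum 1 (Urban): n = 3446; a·d/n = 1449·786/3446 = 330.5032; b·c/n = 288·923/3446 = 77.1399
Stratum 2 (Rural): n = 3794; a·d/n = 1114·865/3794 = 253.9826; b·c/n = 1761·54/3794 = 25.0643
OR_MH = (330.5032 + 253.9826) / (77.1399 + 25.0643) = 584.4858 / 102.2042 = 5.71880

5.72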